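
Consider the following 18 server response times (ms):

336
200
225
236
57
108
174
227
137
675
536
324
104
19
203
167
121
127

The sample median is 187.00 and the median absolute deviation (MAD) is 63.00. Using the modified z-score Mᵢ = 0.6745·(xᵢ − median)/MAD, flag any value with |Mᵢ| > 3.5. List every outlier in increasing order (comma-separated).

|Mᵢ| > 3.5 ⇔ |xᵢ − 187.00| > 3.5·63.00/0.6745 = 326.91.
So outliers lie outside [-139.91, 513.91].
536: M = 3.74 → outlier.
675: M = 5.22 → outlier.

536, 675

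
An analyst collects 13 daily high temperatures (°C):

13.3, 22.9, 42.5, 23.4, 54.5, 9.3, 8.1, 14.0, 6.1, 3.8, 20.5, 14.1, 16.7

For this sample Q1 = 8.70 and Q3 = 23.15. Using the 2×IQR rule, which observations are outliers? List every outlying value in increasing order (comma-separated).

54.5

IQR = Q3 − Q1 = 23.15 − 8.70 = 14.45.
Lower fence = Q1 − 2·IQR = 8.70 − 28.90 = -20.20.
Upper fence = Q3 + 2·IQR = 23.15 + 28.90 = 52.05.
54.5 > 52.05 → outlier.
All remaining values lie within [-20.20, 52.05].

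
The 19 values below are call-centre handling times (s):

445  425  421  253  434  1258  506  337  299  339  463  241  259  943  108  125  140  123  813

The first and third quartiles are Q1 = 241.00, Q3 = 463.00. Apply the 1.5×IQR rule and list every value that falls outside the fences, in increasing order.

IQR = Q3 − Q1 = 463.00 − 241.00 = 222.00.
Lower fence = Q1 − 1.5·IQR = 241.00 − 333.00 = -92.00.
Upper fence = Q3 + 1.5·IQR = 463.00 + 333.00 = 796.00.
813 > 796.00 → outlier.
943 > 796.00 → outlier.
1258 > 796.00 → outlier.
All remaining values lie within [-92.00, 796.00].

813, 943, 1258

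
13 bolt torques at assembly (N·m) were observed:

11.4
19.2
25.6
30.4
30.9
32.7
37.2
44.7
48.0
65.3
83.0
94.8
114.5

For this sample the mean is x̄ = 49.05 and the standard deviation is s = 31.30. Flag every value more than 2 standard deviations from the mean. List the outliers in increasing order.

Cutoffs at x̄ ± 2s: 49.05 ± 2·31.30 = [-13.55, 111.65].
114.5: z = 2.09, |z| > 2 → outlier.
Every other value lies within [-13.55, 111.65].

114.5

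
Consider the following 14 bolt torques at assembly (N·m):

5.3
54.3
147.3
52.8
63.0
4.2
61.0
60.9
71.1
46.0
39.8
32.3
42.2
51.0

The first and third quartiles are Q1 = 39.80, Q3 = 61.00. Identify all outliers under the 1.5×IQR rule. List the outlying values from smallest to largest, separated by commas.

4.2, 5.3, 147.3

IQR = Q3 − Q1 = 61.00 − 39.80 = 21.20.
Lower fence = Q1 − 1.5·IQR = 39.80 − 31.80 = 8.00.
Upper fence = Q3 + 1.5·IQR = 61.00 + 31.80 = 92.80.
4.2 < 8.00 → outlier.
5.3 < 8.00 → outlier.
147.3 > 92.80 → outlier.
All remaining values lie within [8.00, 92.80].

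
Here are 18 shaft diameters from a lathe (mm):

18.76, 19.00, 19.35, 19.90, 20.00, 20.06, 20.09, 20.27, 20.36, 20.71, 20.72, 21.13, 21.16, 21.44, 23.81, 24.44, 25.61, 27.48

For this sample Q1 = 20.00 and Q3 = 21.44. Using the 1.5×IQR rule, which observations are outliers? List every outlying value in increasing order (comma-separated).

IQR = Q3 − Q1 = 21.44 − 20.00 = 1.44.
Lower fence = Q1 − 1.5·IQR = 20.00 − 2.16 = 17.84.
Upper fence = Q3 + 1.5·IQR = 21.44 + 2.16 = 23.60.
23.81 > 23.60 → outlier.
24.44 > 23.60 → outlier.
25.61 > 23.60 → outlier.
27.48 > 23.60 → outlier.
All remaining values lie within [17.84, 23.60].

23.81, 24.44, 25.61, 27.48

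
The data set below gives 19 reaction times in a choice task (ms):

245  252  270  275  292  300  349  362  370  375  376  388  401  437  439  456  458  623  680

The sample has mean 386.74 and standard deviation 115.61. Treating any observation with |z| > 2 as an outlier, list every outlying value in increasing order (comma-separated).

Cutoffs at x̄ ± 2s: 386.74 ± 2·115.61 = [155.52, 617.96].
623: z = 2.04, |z| > 2 → outlier.
680: z = 2.54, |z| > 2 → outlier.
Every other value lies within [155.52, 617.96].

623, 680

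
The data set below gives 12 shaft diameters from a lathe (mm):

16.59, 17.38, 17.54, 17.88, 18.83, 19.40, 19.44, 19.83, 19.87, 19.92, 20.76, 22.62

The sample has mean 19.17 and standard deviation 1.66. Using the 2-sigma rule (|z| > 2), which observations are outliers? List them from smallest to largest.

22.62

Cutoffs at x̄ ± 2s: 19.17 ± 2·1.66 = [15.85, 22.49].
22.62: z = 2.08, |z| > 2 → outlier.
Every other value lies within [15.85, 22.49].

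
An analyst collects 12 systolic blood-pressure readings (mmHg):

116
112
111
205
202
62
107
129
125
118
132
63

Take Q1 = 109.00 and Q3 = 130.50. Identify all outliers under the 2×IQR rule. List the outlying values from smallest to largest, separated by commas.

IQR = Q3 − Q1 = 130.50 − 109.00 = 21.50.
Lower fence = Q1 − 2·IQR = 109.00 − 43.00 = 66.00.
Upper fence = Q3 + 2·IQR = 130.50 + 43.00 = 173.50.
62 < 66.00 → outlier.
63 < 66.00 → outlier.
202 > 173.50 → outlier.
205 > 173.50 → outlier.
All remaining values lie within [66.00, 173.50].

62, 63, 202, 205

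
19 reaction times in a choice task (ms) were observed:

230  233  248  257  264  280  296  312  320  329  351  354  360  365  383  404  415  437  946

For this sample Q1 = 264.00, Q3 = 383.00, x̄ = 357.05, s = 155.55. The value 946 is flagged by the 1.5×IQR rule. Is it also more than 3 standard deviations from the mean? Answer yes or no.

yes

z = (946 − 357.05) / 155.55 = 3.79.
|z| = 3.79 > 3.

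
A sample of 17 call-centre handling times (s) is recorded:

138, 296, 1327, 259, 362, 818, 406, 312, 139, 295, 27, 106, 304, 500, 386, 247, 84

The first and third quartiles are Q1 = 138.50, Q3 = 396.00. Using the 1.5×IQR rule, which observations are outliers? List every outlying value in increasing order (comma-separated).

818, 1327

IQR = Q3 − Q1 = 396.00 − 138.50 = 257.50.
Lower fence = Q1 − 1.5·IQR = 138.50 − 386.25 = -247.75.
Upper fence = Q3 + 1.5·IQR = 396.00 + 386.25 = 782.25.
818 > 782.25 → outlier.
1327 > 782.25 → outlier.
All remaining values lie within [-247.75, 782.25].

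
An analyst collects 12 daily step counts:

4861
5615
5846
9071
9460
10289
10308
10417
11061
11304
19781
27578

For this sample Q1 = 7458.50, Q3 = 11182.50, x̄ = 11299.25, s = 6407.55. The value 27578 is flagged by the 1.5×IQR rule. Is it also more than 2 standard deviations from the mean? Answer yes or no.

z = (27578 − 11299.25) / 6407.55 = 2.54.
|z| = 2.54 > 2.

yes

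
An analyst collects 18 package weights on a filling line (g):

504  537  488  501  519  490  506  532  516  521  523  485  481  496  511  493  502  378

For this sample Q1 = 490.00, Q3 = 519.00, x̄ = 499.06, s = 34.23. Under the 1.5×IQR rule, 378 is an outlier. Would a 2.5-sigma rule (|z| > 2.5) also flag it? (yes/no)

z = (378 − 499.06) / 34.23 = -3.54.
|z| = 3.54 > 2.5.

yes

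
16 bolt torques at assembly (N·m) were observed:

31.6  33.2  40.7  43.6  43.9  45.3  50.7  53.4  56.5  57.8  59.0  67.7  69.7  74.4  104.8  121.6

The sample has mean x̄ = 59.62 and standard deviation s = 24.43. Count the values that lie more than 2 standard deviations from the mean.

1

Cutoffs: x̄ ± 2s = [10.76, 108.48].
Outside the cutoffs: 121.6.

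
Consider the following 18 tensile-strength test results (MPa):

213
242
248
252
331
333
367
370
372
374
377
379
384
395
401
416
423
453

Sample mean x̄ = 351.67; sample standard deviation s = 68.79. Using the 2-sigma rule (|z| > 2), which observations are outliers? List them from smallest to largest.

213

Cutoffs at x̄ ± 2s: 351.67 ± 2·68.79 = [214.09, 489.25].
213: z = -2.02, |z| > 2 → outlier.
Every other value lies within [214.09, 489.25].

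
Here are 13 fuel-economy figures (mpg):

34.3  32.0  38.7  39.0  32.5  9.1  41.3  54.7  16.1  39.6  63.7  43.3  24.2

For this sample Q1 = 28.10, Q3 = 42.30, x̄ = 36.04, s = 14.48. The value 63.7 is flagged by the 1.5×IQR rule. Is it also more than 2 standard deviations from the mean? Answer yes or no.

z = (63.7 − 36.04) / 14.48 = 1.91.
|z| = 1.91 ≤ 2.

no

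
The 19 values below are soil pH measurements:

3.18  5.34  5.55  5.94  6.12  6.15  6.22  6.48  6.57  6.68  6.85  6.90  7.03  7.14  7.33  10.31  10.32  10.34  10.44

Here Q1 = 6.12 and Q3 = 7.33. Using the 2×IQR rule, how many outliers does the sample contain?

5

IQR = 1.21; fences at 6.12 − 2.42 = 3.70 and 7.33 + 2.42 = 9.75.
Outside the cutoffs: 3.18, 10.31, 10.32, 10.34, 10.44.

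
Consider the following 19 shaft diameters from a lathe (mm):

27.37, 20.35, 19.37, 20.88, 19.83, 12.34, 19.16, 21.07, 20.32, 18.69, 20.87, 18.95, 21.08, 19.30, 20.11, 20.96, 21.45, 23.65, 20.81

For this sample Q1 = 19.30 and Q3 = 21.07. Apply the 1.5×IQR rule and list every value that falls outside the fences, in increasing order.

IQR = Q3 − Q1 = 21.07 − 19.30 = 1.77.
Lower fence = Q1 − 1.5·IQR = 19.30 − 2.655 = 16.645.
Upper fence = Q3 + 1.5·IQR = 21.07 + 2.655 = 23.725.
12.34 < 16.645 → outlier.
27.37 > 23.725 → outlier.
All remaining values lie within [16.645, 23.725].

12.34, 27.37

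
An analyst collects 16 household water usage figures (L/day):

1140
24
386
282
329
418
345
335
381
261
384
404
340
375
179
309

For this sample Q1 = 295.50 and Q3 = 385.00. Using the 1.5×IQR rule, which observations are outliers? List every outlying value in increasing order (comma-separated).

IQR = Q3 − Q1 = 385.00 − 295.50 = 89.50.
Lower fence = Q1 − 1.5·IQR = 295.50 − 134.25 = 161.25.
Upper fence = Q3 + 1.5·IQR = 385.00 + 134.25 = 519.25.
24 < 161.25 → outlier.
1140 > 519.25 → outlier.
All remaining values lie within [161.25, 519.25].

24, 1140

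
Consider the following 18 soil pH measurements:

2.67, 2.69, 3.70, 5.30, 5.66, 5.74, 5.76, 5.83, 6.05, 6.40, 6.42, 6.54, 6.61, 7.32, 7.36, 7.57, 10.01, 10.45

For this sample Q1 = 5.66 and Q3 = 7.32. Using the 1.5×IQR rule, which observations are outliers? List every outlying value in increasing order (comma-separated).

2.67, 2.69, 10.01, 10.45

IQR = Q3 − Q1 = 7.32 − 5.66 = 1.66.
Lower fence = Q1 − 1.5·IQR = 5.66 − 2.49 = 3.17.
Upper fence = Q3 + 1.5·IQR = 7.32 + 2.49 = 9.81.
2.67 < 3.17 → outlier.
2.69 < 3.17 → outlier.
10.01 > 9.81 → outlier.
10.45 > 9.81 → outlier.
All remaining values lie within [3.17, 9.81].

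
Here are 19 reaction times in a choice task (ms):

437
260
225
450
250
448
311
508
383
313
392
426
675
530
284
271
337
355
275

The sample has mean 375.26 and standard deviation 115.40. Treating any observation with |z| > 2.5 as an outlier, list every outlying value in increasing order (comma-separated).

675

Cutoffs at x̄ ± 2.5s: 375.26 ± 2.5·115.40 = [86.76, 663.76].
675: z = 2.60, |z| > 2.5 → outlier.
Every other value lies within [86.76, 663.76].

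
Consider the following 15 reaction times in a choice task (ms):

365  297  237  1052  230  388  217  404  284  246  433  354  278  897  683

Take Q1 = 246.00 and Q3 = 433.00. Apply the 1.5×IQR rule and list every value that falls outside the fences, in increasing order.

IQR = Q3 − Q1 = 433.00 − 246.00 = 187.00.
Lower fence = Q1 − 1.5·IQR = 246.00 − 280.50 = -34.50.
Upper fence = Q3 + 1.5·IQR = 433.00 + 280.50 = 713.50.
897 > 713.50 → outlier.
1052 > 713.50 → outlier.
All remaining values lie within [-34.50, 713.50].

897, 1052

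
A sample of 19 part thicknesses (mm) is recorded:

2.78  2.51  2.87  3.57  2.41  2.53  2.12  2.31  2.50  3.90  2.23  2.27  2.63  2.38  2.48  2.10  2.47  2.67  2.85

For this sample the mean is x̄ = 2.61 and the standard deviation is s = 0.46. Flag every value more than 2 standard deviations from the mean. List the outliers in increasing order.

Cutoffs at x̄ ± 2s: 2.61 ± 2·0.46 = [1.69, 3.53].
3.57: z = 2.09, |z| > 2 → outlier.
3.90: z = 2.80, |z| > 2 → outlier.
Every other value lies within [1.69, 3.53].

3.57, 3.90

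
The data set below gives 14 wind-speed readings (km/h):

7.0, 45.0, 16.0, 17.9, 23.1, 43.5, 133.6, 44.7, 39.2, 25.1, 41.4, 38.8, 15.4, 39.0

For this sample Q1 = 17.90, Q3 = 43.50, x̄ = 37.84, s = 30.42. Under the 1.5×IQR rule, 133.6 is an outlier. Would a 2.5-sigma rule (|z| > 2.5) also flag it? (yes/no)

z = (133.6 − 37.84) / 30.42 = 3.15.
|z| = 3.15 > 2.5.

yes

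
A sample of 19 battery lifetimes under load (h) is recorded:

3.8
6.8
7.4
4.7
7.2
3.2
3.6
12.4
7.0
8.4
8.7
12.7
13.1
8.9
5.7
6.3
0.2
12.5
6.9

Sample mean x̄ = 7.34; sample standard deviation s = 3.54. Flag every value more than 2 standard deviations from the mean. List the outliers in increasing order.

Cutoffs at x̄ ± 2s: 7.34 ± 2·3.54 = [0.26, 14.42].
0.2: z = -2.02, |z| > 2 → outlier.
Every other value lies within [0.26, 14.42].

0.2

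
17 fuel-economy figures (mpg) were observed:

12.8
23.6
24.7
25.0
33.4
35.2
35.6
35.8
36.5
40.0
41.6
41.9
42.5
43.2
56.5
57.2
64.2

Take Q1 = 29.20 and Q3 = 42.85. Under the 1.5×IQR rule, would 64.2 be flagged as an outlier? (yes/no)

IQR = Q3 − Q1 = 42.85 − 29.20 = 13.65.
Lower fence = Q1 − 1.5·IQR = 29.20 − 20.475 = 8.725.
Upper fence = Q3 + 1.5·IQR = 42.85 + 20.475 = 63.325.
64.2 lies above the upper fence.

yes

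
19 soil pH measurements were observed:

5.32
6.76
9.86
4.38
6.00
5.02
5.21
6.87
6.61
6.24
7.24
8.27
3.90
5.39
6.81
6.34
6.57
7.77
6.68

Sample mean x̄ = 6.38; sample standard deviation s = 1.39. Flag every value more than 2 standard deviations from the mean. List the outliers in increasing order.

Cutoffs at x̄ ± 2s: 6.38 ± 2·1.39 = [3.60, 9.16].
9.86: z = 2.50, |z| > 2 → outlier.
Every other value lies within [3.60, 9.16].

9.86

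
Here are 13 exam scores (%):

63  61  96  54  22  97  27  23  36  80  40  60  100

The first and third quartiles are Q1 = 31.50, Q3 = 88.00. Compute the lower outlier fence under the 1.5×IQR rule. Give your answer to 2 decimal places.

-53.25

IQR = Q3 − Q1 = 88.00 − 31.50 = 56.50.
Lower fence = Q1 − 1.5·IQR = 31.50 − 84.75 = -53.25.
Upper fence = Q3 + 1.5·IQR = 88.00 + 84.75 = 172.75.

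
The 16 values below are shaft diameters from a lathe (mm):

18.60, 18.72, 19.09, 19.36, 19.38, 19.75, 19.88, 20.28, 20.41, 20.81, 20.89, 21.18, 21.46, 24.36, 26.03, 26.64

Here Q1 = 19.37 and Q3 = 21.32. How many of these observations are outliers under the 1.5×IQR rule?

IQR = 1.95; fences at 19.37 − 2.925 = 16.445 and 21.32 + 2.925 = 24.245.
Outside the cutoffs: 24.36, 26.03, 26.64.

3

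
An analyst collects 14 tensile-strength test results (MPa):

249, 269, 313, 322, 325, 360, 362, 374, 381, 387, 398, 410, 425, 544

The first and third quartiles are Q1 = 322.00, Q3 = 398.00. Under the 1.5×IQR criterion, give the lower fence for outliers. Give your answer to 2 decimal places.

IQR = Q3 − Q1 = 398.00 − 322.00 = 76.00.
Lower fence = Q1 − 1.5·IQR = 322.00 − 114.00 = 208.00.
Upper fence = Q3 + 1.5·IQR = 398.00 + 114.00 = 512.00.

208.00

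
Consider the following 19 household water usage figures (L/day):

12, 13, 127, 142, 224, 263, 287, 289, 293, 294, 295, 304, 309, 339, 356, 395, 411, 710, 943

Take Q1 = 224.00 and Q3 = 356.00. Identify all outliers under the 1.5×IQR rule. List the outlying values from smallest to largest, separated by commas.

12, 13, 710, 943

IQR = Q3 − Q1 = 356.00 − 224.00 = 132.00.
Lower fence = Q1 − 1.5·IQR = 224.00 − 198.00 = 26.00.
Upper fence = Q3 + 1.5·IQR = 356.00 + 198.00 = 554.00.
12 < 26.00 → outlier.
13 < 26.00 → outlier.
710 > 554.00 → outlier.
943 > 554.00 → outlier.
All remaining values lie within [26.00, 554.00].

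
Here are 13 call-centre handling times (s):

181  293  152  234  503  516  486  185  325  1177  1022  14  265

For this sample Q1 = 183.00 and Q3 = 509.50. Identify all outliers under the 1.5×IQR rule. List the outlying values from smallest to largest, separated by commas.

1022, 1177

IQR = Q3 − Q1 = 509.50 − 183.00 = 326.50.
Lower fence = Q1 − 1.5·IQR = 183.00 − 489.75 = -306.75.
Upper fence = Q3 + 1.5·IQR = 509.50 + 489.75 = 999.25.
1022 > 999.25 → outlier.
1177 > 999.25 → outlier.
All remaining values lie within [-306.75, 999.25].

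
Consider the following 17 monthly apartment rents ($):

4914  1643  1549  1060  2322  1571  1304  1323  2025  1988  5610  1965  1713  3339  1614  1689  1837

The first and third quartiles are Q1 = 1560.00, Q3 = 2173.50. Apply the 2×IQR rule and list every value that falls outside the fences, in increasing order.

IQR = Q3 − Q1 = 2173.50 − 1560.00 = 613.50.
Lower fence = Q1 − 2·IQR = 1560.00 − 1227.00 = 333.00.
Upper fence = Q3 + 2·IQR = 2173.50 + 1227.00 = 3400.50.
4914 > 3400.50 → outlier.
5610 > 3400.50 → outlier.
All remaining values lie within [333.00, 3400.50].

4914, 5610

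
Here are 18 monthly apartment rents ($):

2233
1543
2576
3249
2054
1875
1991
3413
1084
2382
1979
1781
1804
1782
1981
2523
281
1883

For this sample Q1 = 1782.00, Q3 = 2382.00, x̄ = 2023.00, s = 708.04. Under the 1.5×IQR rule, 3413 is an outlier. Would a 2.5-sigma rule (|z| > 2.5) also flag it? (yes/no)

no

z = (3413 − 2023.00) / 708.04 = 1.96.
|z| = 1.96 ≤ 2.5.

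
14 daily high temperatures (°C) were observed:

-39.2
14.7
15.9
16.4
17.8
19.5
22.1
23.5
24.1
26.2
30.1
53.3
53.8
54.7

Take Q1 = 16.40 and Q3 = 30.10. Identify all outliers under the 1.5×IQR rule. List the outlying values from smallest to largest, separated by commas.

-39.2, 53.3, 53.8, 54.7

IQR = Q3 − Q1 = 30.10 − 16.40 = 13.70.
Lower fence = Q1 − 1.5·IQR = 16.40 − 20.55 = -4.15.
Upper fence = Q3 + 1.5·IQR = 30.10 + 20.55 = 50.65.
-39.2 < -4.15 → outlier.
53.3 > 50.65 → outlier.
53.8 > 50.65 → outlier.
54.7 > 50.65 → outlier.
All remaining values lie within [-4.15, 50.65].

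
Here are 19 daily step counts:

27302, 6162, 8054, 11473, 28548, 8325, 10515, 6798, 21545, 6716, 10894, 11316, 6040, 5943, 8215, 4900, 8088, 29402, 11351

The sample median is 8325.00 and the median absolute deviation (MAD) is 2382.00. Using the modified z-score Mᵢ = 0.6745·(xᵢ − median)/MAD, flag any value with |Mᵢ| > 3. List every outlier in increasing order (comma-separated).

21545, 27302, 28548, 29402

|Mᵢ| > 3 ⇔ |xᵢ − 8325.00| > 3·2382.00/0.6745 = 10594.51.
So outliers lie outside [-2269.51, 18919.51].
21545: M = 3.74 → outlier.
27302: M = 5.37 → outlier.
28548: M = 5.73 → outlier.
29402: M = 5.97 → outlier.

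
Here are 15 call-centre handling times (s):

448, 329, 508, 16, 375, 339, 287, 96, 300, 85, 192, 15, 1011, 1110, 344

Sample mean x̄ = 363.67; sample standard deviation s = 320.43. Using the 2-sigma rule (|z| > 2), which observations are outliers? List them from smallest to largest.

1011, 1110

Cutoffs at x̄ ± 2s: 363.67 ± 2·320.43 = [-277.19, 1004.53].
1011: z = 2.02, |z| > 2 → outlier.
1110: z = 2.33, |z| > 2 → outlier.
Every other value lies within [-277.19, 1004.53].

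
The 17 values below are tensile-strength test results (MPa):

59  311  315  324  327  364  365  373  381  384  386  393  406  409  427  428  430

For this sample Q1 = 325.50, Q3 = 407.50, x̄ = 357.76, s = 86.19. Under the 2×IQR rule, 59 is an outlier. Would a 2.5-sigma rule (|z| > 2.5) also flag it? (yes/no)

yes

z = (59 − 357.76) / 86.19 = -3.47.
|z| = 3.47 > 2.5.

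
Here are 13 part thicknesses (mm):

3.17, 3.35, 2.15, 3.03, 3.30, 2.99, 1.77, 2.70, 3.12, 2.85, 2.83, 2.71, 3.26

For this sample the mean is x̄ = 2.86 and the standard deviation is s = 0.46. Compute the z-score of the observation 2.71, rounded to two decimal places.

z = (2.71 − 2.86) / 0.46 = -0.33.

-0.33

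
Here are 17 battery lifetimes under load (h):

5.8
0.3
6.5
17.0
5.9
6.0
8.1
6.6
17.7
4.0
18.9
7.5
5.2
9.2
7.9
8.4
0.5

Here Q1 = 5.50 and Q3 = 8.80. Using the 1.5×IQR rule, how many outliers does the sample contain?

5

IQR = 3.30; fences at 5.50 − 4.95 = 0.55 and 8.80 + 4.95 = 13.75.
Outside the cutoffs: 0.3, 0.5, 17.0, 17.7, 18.9.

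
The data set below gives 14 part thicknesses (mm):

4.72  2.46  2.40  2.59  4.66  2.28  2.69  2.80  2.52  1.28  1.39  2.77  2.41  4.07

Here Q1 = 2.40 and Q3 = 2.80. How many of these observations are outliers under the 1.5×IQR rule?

IQR = 0.40; fences at 2.40 − 0.60 = 1.80 and 2.80 + 0.60 = 3.40.
Outside the cutoffs: 1.28, 1.39, 4.07, 4.66, 4.72.

5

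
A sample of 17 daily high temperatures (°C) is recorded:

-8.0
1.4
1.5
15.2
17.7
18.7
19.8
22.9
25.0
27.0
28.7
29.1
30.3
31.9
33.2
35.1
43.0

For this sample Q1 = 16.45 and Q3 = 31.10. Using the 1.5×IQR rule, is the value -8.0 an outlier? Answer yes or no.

IQR = Q3 − Q1 = 31.10 − 16.45 = 14.65.
Lower fence = Q1 − 1.5·IQR = 16.45 − 21.975 = -5.525.
Upper fence = Q3 + 1.5·IQR = 31.10 + 21.975 = 53.075.
-8.0 lies below the lower fence.

yes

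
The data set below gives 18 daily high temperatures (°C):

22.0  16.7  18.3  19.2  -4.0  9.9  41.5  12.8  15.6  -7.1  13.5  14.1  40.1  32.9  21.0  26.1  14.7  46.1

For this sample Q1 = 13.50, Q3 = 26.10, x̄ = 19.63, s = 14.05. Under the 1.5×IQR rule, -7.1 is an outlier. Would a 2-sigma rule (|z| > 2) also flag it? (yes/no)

z = (-7.1 − 19.63) / 14.05 = -1.90.
|z| = 1.90 ≤ 2.

no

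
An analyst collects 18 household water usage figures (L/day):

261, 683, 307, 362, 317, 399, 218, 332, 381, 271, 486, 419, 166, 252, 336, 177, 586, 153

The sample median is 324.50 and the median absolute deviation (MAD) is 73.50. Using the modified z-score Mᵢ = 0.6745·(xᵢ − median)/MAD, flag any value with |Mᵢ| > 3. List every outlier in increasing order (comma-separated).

|Mᵢ| > 3 ⇔ |xᵢ − 324.50| > 3·73.50/0.6745 = 326.91.
So outliers lie outside [-2.41, 651.41].
683: M = 3.29 → outlier.

683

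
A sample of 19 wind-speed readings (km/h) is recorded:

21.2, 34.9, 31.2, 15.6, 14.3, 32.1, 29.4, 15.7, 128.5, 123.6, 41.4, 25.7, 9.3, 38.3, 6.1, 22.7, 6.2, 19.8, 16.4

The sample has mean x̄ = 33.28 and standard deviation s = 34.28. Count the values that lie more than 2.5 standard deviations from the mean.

Cutoffs: x̄ ± 2.5s = [-52.42, 118.98].
Outside the cutoffs: 123.6, 128.5.

2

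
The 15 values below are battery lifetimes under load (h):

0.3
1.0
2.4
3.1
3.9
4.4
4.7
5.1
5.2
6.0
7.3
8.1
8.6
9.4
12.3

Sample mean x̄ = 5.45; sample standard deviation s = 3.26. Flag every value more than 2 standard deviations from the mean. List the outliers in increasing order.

Cutoffs at x̄ ± 2s: 5.45 ± 2·3.26 = [-1.07, 11.97].
12.3: z = 2.10, |z| > 2 → outlier.
Every other value lies within [-1.07, 11.97].

12.3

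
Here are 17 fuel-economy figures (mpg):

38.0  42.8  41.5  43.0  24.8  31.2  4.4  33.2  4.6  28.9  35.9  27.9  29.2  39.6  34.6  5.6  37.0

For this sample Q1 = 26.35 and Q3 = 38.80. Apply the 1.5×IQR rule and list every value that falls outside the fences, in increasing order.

IQR = Q3 − Q1 = 38.80 − 26.35 = 12.45.
Lower fence = Q1 − 1.5·IQR = 26.35 − 18.675 = 7.675.
Upper fence = Q3 + 1.5·IQR = 38.80 + 18.675 = 57.475.
4.4 < 7.675 → outlier.
4.6 < 7.675 → outlier.
5.6 < 7.675 → outlier.
All remaining values lie within [7.675, 57.475].

4.4, 4.6, 5.6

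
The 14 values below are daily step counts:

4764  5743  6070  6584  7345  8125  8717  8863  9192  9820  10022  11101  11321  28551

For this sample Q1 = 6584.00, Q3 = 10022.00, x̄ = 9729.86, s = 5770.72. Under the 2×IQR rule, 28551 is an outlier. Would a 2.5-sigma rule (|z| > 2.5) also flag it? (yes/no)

z = (28551 − 9729.86) / 5770.72 = 3.26.
|z| = 3.26 > 2.5.

yes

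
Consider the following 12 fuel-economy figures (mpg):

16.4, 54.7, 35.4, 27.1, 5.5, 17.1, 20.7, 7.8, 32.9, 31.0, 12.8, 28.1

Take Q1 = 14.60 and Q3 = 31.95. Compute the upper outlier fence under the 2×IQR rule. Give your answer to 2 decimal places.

IQR = Q3 − Q1 = 31.95 − 14.60 = 17.35.
Lower fence = Q1 − 2·IQR = 14.60 − 34.70 = -20.10.
Upper fence = Q3 + 2·IQR = 31.95 + 34.70 = 66.65.

66.65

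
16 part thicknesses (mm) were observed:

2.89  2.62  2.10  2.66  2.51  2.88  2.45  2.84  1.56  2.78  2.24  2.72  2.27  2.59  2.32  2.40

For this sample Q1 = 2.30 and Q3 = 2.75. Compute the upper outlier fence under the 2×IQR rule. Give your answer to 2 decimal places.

IQR = Q3 − Q1 = 2.75 − 2.30 = 0.45.
Lower fence = Q1 − 2·IQR = 2.30 − 0.90 = 1.40.
Upper fence = Q3 + 2·IQR = 2.75 + 0.90 = 3.65.

3.65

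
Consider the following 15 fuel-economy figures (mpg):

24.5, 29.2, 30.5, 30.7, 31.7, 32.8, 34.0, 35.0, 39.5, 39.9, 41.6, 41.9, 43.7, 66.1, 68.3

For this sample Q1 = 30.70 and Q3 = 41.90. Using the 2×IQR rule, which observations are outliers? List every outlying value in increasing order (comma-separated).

IQR = Q3 − Q1 = 41.90 − 30.70 = 11.20.
Lower fence = Q1 − 2·IQR = 30.70 − 22.40 = 8.30.
Upper fence = Q3 + 2·IQR = 41.90 + 22.40 = 64.30.
66.1 > 64.30 → outlier.
68.3 > 64.30 → outlier.
All remaining values lie within [8.30, 64.30].

66.1, 68.3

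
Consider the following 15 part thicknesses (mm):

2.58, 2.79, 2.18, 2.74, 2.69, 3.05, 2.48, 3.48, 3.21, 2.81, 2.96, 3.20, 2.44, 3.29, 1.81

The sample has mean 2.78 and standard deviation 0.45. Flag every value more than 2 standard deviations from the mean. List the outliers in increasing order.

Cutoffs at x̄ ± 2s: 2.78 ± 2·0.45 = [1.88, 3.68].
1.81: z = -2.16, |z| > 2 → outlier.
Every other value lies within [1.88, 3.68].

1.81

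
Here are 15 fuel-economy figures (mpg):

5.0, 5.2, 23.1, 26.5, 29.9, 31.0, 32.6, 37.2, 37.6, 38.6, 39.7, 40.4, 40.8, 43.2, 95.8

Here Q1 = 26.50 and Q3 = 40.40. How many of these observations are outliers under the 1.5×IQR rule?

3

IQR = 13.90; fences at 26.50 − 20.85 = 5.65 and 40.40 + 20.85 = 61.25.
Outside the cutoffs: 5.0, 5.2, 95.8.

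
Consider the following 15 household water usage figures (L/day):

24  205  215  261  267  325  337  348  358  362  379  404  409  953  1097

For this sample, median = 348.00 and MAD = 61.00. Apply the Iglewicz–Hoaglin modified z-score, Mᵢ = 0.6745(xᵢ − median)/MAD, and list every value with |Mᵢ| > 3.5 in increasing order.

24, 953, 1097

|Mᵢ| > 3.5 ⇔ |xᵢ − 348.00| > 3.5·61.00/0.6745 = 316.53.
So outliers lie outside [31.47, 664.53].
24: M = -3.58 → outlier.
953: M = 6.69 → outlier.
1097: M = 8.28 → outlier.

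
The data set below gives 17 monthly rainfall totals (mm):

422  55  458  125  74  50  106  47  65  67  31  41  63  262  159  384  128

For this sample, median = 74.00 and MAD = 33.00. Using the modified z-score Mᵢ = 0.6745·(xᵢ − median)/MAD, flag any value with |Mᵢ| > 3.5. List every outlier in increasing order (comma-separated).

262, 384, 422, 458

|Mᵢ| > 3.5 ⇔ |xᵢ − 74.00| > 3.5·33.00/0.6745 = 171.24.
So outliers lie outside [-97.24, 245.24].
262: M = 3.84 → outlier.
384: M = 6.34 → outlier.
422: M = 7.11 → outlier.
458: M = 7.85 → outlier.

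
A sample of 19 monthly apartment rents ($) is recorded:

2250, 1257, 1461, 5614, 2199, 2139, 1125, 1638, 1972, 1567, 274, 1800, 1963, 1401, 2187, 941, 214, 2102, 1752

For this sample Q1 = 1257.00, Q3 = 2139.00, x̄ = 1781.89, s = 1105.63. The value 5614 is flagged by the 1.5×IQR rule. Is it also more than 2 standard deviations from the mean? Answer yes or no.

yes

z = (5614 − 1781.89) / 1105.63 = 3.47.
|z| = 3.47 > 2.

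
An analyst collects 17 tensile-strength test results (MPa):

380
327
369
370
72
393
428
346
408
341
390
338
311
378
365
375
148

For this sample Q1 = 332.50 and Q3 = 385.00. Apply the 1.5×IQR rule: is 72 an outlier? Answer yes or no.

yes

IQR = Q3 − Q1 = 385.00 − 332.50 = 52.50.
Lower fence = Q1 − 1.5·IQR = 332.50 − 78.75 = 253.75.
Upper fence = Q3 + 1.5·IQR = 385.00 + 78.75 = 463.75.
72 lies below the lower fence.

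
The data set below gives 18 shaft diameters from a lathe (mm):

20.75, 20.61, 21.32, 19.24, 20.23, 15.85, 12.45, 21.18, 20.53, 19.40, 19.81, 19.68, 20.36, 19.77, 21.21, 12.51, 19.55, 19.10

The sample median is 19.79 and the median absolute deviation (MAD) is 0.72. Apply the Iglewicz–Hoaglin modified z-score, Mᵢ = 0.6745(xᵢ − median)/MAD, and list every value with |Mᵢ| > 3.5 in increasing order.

12.45, 12.51, 15.85

|Mᵢ| > 3.5 ⇔ |xᵢ − 19.79| > 3.5·0.72/0.6745 = 3.74.
So outliers lie outside [16.05, 23.53].
12.45: M = -6.88 → outlier.
12.51: M = -6.82 → outlier.
15.85: M = -3.69 → outlier.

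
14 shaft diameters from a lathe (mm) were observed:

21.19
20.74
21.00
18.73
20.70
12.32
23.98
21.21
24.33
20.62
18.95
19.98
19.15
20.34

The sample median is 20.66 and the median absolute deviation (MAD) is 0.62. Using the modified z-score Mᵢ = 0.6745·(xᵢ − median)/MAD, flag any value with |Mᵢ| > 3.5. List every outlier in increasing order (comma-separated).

|Mᵢ| > 3.5 ⇔ |xᵢ − 20.66| > 3.5·0.62/0.6745 = 3.22.
So outliers lie outside [17.44, 23.88].
12.32: M = -9.07 → outlier.
23.98: M = 3.61 → outlier.
24.33: M = 3.99 → outlier.

12.32, 23.98, 24.33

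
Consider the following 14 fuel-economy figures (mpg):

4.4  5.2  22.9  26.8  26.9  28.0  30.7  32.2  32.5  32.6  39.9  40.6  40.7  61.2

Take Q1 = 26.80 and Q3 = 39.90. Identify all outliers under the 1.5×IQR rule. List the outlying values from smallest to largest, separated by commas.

IQR = Q3 − Q1 = 39.90 − 26.80 = 13.10.
Lower fence = Q1 − 1.5·IQR = 26.80 − 19.65 = 7.15.
Upper fence = Q3 + 1.5·IQR = 39.90 + 19.65 = 59.55.
4.4 < 7.15 → outlier.
5.2 < 7.15 → outlier.
61.2 > 59.55 → outlier.
All remaining values lie within [7.15, 59.55].

4.4, 5.2, 61.2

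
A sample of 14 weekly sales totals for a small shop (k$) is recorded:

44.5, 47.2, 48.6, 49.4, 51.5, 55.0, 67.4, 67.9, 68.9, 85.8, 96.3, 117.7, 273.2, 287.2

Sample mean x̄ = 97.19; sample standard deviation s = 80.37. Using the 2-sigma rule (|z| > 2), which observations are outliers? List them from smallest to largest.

Cutoffs at x̄ ± 2s: 97.19 ± 2·80.37 = [-63.55, 257.93].
273.2: z = 2.19, |z| > 2 → outlier.
287.2: z = 2.36, |z| > 2 → outlier.
Every other value lies within [-63.55, 257.93].

273.2, 287.2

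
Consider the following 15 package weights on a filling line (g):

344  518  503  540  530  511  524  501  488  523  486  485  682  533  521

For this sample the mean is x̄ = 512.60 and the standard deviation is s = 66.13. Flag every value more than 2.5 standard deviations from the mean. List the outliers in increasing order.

Cutoffs at x̄ ± 2.5s: 512.60 ± 2.5·66.13 = [347.275, 677.925].
344: z = -2.55, |z| > 2.5 → outlier.
682: z = 2.56, |z| > 2.5 → outlier.
Every other value lies within [347.275, 677.925].

344, 682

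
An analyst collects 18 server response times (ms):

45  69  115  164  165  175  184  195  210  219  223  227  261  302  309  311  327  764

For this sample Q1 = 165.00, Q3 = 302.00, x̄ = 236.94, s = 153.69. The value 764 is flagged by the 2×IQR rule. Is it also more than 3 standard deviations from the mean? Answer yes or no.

z = (764 − 236.94) / 153.69 = 3.43.
|z| = 3.43 > 3.

yes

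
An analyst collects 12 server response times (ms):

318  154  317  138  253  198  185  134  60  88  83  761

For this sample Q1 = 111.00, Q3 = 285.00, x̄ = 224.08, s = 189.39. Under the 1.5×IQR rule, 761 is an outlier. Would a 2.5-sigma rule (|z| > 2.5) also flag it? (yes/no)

z = (761 − 224.08) / 189.39 = 2.83.
|z| = 2.83 > 2.5.

yes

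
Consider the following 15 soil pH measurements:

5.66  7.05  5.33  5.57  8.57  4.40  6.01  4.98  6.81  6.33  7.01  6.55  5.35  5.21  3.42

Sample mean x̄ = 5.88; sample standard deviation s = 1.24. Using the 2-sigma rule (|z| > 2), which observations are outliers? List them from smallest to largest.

Cutoffs at x̄ ± 2s: 5.88 ± 2·1.24 = [3.40, 8.36].
8.57: z = 2.17, |z| > 2 → outlier.
Every other value lies within [3.40, 8.36].

8.57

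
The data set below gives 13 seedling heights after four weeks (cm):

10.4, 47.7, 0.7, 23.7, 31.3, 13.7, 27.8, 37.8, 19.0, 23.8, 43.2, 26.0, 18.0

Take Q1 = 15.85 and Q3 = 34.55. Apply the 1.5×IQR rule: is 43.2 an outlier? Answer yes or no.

IQR = Q3 − Q1 = 34.55 − 15.85 = 18.70.
Lower fence = Q1 − 1.5·IQR = 15.85 − 28.05 = -12.20.
Upper fence = Q3 + 1.5·IQR = 34.55 + 28.05 = 62.60.
43.2 lies within [-12.20, 62.60].

no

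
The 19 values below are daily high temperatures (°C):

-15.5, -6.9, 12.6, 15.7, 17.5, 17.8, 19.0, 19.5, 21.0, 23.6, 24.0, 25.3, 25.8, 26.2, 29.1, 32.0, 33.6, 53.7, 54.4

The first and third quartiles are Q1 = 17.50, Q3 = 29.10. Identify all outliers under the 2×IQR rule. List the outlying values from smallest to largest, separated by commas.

-15.5, -6.9, 53.7, 54.4

IQR = Q3 − Q1 = 29.10 − 17.50 = 11.60.
Lower fence = Q1 − 2·IQR = 17.50 − 23.20 = -5.70.
Upper fence = Q3 + 2·IQR = 29.10 + 23.20 = 52.30.
-15.5 < -5.70 → outlier.
-6.9 < -5.70 → outlier.
53.7 > 52.30 → outlier.
54.4 > 52.30 → outlier.
All remaining values lie within [-5.70, 52.30].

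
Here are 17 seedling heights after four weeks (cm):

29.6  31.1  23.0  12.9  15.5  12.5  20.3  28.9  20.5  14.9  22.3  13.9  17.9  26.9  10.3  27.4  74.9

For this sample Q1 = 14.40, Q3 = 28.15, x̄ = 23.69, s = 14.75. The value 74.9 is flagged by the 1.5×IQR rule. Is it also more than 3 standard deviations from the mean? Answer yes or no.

yes

z = (74.9 − 23.69) / 14.75 = 3.47.
|z| = 3.47 > 3.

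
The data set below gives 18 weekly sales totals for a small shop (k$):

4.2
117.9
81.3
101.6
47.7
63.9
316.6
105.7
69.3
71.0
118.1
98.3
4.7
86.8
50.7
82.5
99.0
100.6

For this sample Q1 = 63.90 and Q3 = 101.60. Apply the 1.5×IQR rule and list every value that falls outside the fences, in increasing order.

4.2, 4.7, 316.6

IQR = Q3 − Q1 = 101.60 − 63.90 = 37.70.
Lower fence = Q1 − 1.5·IQR = 63.90 − 56.55 = 7.35.
Upper fence = Q3 + 1.5·IQR = 101.60 + 56.55 = 158.15.
4.2 < 7.35 → outlier.
4.7 < 7.35 → outlier.
316.6 > 158.15 → outlier.
All remaining values lie within [7.35, 158.15].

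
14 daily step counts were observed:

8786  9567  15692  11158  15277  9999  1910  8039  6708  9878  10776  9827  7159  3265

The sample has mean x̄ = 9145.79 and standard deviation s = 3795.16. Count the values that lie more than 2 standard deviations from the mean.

0

Cutoffs: x̄ ± 2s = [1555.47, 16736.11].
Every value lies within the cutoffs.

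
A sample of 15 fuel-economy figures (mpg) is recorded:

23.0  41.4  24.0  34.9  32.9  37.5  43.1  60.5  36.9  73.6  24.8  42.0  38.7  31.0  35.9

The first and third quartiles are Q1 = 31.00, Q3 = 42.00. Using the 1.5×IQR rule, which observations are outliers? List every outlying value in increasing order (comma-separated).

IQR = Q3 − Q1 = 42.00 − 31.00 = 11.00.
Lower fence = Q1 − 1.5·IQR = 31.00 − 16.50 = 14.50.
Upper fence = Q3 + 1.5·IQR = 42.00 + 16.50 = 58.50.
60.5 > 58.50 → outlier.
73.6 > 58.50 → outlier.
All remaining values lie within [14.50, 58.50].

60.5, 73.6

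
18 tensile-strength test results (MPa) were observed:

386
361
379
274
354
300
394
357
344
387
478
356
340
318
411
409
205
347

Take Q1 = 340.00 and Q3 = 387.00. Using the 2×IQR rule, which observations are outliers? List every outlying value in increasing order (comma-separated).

205

IQR = Q3 − Q1 = 387.00 − 340.00 = 47.00.
Lower fence = Q1 − 2·IQR = 340.00 − 94.00 = 246.00.
Upper fence = Q3 + 2·IQR = 387.00 + 94.00 = 481.00.
205 < 246.00 → outlier.
All remaining values lie within [246.00, 481.00].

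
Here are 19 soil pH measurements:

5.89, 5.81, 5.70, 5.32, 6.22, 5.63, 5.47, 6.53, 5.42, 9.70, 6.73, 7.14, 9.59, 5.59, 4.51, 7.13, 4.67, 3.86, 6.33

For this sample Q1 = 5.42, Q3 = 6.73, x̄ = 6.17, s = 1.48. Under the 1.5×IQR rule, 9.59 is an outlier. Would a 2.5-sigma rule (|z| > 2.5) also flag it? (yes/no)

no

z = (9.59 − 6.17) / 1.48 = 2.31.
|z| = 2.31 ≤ 2.5.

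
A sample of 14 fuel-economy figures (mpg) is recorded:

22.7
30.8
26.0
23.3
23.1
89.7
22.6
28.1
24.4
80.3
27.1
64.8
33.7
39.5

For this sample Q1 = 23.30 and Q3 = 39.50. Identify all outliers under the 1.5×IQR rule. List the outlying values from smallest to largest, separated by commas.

IQR = Q3 − Q1 = 39.50 − 23.30 = 16.20.
Lower fence = Q1 − 1.5·IQR = 23.30 − 24.30 = -1.00.
Upper fence = Q3 + 1.5·IQR = 39.50 + 24.30 = 63.80.
64.8 > 63.80 → outlier.
80.3 > 63.80 → outlier.
89.7 > 63.80 → outlier.
All remaining values lie within [-1.00, 63.80].

64.8, 80.3, 89.7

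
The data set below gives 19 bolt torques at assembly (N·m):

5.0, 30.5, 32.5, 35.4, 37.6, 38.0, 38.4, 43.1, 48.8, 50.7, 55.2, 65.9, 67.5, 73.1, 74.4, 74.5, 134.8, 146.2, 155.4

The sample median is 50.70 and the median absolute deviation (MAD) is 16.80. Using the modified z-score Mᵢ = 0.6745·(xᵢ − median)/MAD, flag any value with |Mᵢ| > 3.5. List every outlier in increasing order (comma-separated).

146.2, 155.4

|Mᵢ| > 3.5 ⇔ |xᵢ − 50.70| > 3.5·16.80/0.6745 = 87.18.
So outliers lie outside [-36.48, 137.88].
146.2: M = 3.83 → outlier.
155.4: M = 4.20 → outlier.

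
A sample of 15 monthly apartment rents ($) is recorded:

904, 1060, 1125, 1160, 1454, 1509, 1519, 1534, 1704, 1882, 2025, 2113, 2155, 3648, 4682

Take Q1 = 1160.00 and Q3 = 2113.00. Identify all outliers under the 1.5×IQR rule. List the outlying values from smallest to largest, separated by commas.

IQR = Q3 − Q1 = 2113.00 − 1160.00 = 953.00.
Lower fence = Q1 − 1.5·IQR = 1160.00 − 1429.50 = -269.50.
Upper fence = Q3 + 1.5·IQR = 2113.00 + 1429.50 = 3542.50.
3648 > 3542.50 → outlier.
4682 > 3542.50 → outlier.
All remaining values lie within [-269.50, 3542.50].

3648, 4682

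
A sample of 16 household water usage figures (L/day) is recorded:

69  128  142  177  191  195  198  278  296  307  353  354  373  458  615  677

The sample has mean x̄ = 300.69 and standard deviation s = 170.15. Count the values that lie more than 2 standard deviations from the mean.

1

Cutoffs: x̄ ± 2s = [-39.61, 640.99].
Outside the cutoffs: 677.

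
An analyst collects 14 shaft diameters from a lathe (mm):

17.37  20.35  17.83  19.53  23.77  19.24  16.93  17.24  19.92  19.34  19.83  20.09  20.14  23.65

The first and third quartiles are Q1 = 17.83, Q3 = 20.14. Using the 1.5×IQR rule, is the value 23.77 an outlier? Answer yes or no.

IQR = Q3 − Q1 = 20.14 − 17.83 = 2.31.
Lower fence = Q1 − 1.5·IQR = 17.83 − 3.465 = 14.365.
Upper fence = Q3 + 1.5·IQR = 20.14 + 3.465 = 23.605.
23.77 lies above the upper fence.

yes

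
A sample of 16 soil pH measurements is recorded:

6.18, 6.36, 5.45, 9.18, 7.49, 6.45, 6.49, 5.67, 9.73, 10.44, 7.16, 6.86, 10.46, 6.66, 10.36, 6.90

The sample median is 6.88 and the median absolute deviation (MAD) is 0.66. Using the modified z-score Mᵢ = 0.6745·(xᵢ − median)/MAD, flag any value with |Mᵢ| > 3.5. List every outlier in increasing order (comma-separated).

10.36, 10.44, 10.46

|Mᵢ| > 3.5 ⇔ |xᵢ − 6.88| > 3.5·0.66/0.6745 = 3.42.
So outliers lie outside [3.46, 10.30].
10.36: M = 3.56 → outlier.
10.44: M = 3.64 → outlier.
10.46: M = 3.66 → outlier.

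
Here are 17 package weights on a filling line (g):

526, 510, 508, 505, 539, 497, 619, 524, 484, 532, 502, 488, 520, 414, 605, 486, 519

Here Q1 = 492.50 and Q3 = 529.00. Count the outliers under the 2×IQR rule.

3

IQR = 36.50; fences at 492.50 − 73.00 = 419.50 and 529.00 + 73.00 = 602.00.
Outside the cutoffs: 414, 605, 619.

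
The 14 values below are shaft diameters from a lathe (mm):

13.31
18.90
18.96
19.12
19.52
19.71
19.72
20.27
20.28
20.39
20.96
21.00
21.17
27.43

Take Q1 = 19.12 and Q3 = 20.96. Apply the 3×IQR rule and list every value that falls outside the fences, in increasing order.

IQR = Q3 − Q1 = 20.96 − 19.12 = 1.84.
Lower fence = Q1 − 3·IQR = 19.12 − 5.52 = 13.60.
Upper fence = Q3 + 3·IQR = 20.96 + 5.52 = 26.48.
13.31 < 13.60 → outlier.
27.43 > 26.48 → outlier.
All remaining values lie within [13.60, 26.48].

13.31, 27.43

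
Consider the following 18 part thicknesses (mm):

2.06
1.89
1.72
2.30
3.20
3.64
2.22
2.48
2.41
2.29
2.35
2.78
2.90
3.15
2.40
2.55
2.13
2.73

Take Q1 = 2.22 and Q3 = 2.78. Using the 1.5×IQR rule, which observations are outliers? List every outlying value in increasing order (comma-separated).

3.64

IQR = Q3 − Q1 = 2.78 − 2.22 = 0.56.
Lower fence = Q1 − 1.5·IQR = 2.22 − 0.84 = 1.38.
Upper fence = Q3 + 1.5·IQR = 2.78 + 0.84 = 3.62.
3.64 > 3.62 → outlier.
All remaining values lie within [1.38, 3.62].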